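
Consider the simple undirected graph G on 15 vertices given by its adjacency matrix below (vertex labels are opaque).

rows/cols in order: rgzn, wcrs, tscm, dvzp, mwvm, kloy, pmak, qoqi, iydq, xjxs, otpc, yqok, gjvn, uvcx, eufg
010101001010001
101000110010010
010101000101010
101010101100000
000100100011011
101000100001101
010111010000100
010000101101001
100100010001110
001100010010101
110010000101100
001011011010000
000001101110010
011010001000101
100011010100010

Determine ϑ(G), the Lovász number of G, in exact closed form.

5

deg(dvzp) = 6; N(dvzp) = {rgzn, tscm, mwvm, pmak, iydq, xjxs}.
N(xjxs) = {tscm, dvzp, qoqi, otpc, gjvn, eufg}, |N(xjxs)| = 6.
deg(gjvn) = 6; N(gjvn) = {kloy, pmak, iydq, xjxs, otpc, uvcx}.
deg(rgzn) = 6; N(rgzn) = {wcrs, dvzp, kloy, iydq, otpc, eufg}.
6-regular, N=15; Kneser K(6,2) on C(6,2)=15 vertices.
spec(A) ≈ [6.0, 1.0, -3.0] (distinct, 3 d.p.).
Lovász (edge-transitive): ϑ = −15·(-3)/((6)−(-3)) = 5.
≈ 5.000000 (to 6 d.p.).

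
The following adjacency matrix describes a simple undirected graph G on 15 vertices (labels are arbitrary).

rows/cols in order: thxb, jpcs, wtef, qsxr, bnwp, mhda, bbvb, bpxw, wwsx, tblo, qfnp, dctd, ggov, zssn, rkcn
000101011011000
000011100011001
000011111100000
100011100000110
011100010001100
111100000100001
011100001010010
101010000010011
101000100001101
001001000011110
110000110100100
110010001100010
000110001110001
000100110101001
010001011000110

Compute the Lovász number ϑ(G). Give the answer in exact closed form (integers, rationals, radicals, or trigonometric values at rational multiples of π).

5

N(thxb) = {qsxr, mhda, bpxw, wwsx, qfnp, dctd}, |N(thxb)| = 6.
deg(bnwp) = 6; N(bnwp) = {jpcs, wtef, qsxr, bpxw, dctd, ggov}.
deg(mhda) = 6; N(mhda) = {thxb, jpcs, wtef, qsxr, tblo, rkcn}.
Vertex dctd has 6 neighbors: thxb, jpcs, bnwp, wwsx, tblo, zssn.
Every vertex has degree 6 (N=15); this is K(6,2), the Kneser graph.
A has 3 distinct eigenvalues ≈ [6.0, 1.0, -3.0].
Lovász: ϑ = −15(-3)/(6+-1*(-3)) = 5.
= 5.000000000… (decimal).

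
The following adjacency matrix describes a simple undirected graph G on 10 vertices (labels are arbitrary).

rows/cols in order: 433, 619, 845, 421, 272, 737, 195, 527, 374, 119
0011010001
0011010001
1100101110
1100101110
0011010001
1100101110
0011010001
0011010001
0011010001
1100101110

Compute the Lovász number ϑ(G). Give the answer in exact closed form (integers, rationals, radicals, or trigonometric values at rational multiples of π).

6

Vertex 527 has 4 neighbors: 845, 421, 737, 119.
N(195) = {845, 421, 737, 119}, |N(195)| = 4.
deg(619) = 4; N(619) = {845, 421, 737, 119}.
deg(421) = 6; N(421) = {433, 619, 272, 195, 527, 374}.
G = K_{6,4}: α = 6 = χ(Ḡ), so ϑ = 6.
Numerically 6.000000.
Check 6 ≤ 6 ≤ 6: collapsed.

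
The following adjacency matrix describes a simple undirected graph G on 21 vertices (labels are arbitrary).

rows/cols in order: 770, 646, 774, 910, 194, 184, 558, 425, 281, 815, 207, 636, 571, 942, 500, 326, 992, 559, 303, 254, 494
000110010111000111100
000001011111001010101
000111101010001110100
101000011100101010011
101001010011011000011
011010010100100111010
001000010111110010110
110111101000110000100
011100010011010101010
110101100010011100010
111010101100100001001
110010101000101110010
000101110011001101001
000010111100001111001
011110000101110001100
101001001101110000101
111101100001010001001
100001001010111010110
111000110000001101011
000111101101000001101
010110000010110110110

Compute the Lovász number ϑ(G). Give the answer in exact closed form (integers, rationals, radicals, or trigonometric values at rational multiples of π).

N(774) = {910, 194, 184, 558, 281, 207, 500, 326, 992, 303}, |N(774)| = 10.
deg(942) = 10; N(942) = {194, 558, 425, 281, 815, 500, 326, 992, 559, 494}.
Vertex 207 has 10 neighbors: 770, 646, 774, 194, 558, 281, 815, 571, 559, 494.
Vertex 184 has 10 neighbors: 646, 774, 194, 425, 815, 571, 326, 992, 559, 254.
21-vertex 10-regular graph: Kneser K(7,2) on C(7,2)=21 vertices.
The 3 distinct eigenvalues: [10.0, 1.0, -4.0].
With N=21: ϑ(G) = 21·(-1*(-4))/(10−(-4)) = 6.
≈ 6.0000000 (to 7 d.p.).

6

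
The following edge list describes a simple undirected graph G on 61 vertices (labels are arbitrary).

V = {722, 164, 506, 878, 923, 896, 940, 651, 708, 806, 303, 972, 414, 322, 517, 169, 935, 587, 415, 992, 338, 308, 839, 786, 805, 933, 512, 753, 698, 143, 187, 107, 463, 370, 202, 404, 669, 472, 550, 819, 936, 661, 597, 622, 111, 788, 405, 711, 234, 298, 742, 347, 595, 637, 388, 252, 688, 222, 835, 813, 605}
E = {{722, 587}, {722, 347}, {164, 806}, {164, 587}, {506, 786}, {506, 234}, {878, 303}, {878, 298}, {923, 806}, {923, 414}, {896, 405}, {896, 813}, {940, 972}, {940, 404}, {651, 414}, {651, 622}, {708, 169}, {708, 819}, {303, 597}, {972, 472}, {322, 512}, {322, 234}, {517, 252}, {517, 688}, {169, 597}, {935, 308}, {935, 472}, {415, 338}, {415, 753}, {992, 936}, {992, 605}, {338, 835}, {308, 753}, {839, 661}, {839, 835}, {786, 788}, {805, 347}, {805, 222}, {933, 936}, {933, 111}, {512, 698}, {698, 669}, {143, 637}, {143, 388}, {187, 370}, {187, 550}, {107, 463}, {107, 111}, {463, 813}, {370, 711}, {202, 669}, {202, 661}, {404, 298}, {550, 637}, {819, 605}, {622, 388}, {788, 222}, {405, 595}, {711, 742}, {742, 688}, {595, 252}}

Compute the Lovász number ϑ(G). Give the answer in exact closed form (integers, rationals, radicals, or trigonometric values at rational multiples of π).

Vertex 753 has 2 neighbors: 415, 308.
N(651) = {414, 622}, |N(651)| = 2.
N(234) = {506, 322}, |N(234)| = 2.
deg(813) = 2; N(813) = {896, 463}.
Regular of degree 2 on 61 vertices: connected 2-regular on 61 ⇒ C_{61}.
Distinct eigenvalues (to 3 d.p.): [2.0, 1.989, 1.958, 1.905, 1.833, 1.741, 1.63, 1.502, 1.359, 1.2, 1.03, 0.848, 0.657, 0.459, 0.257, 0.051, -0.154, -0.359, -0.559, -0.753, -0.94, -1.116, -1.281, -1.432, -1.568, -1.688, -1.789, -1.871, -1.934, -1.976, -1.997].
Lovász: ϑ = −61(-2*cos(pi/61))/(2+-(-1)*2*cos(pi/61)) = 61*cos(pi/61)/(cos(pi/61) + 1).
Numerically 30.47976646.
30 ≤ 61*cos(pi/61)/(cos(pi/61) + 1) ≤ 31: both strict.

61*cos(pi/61)/(cos(pi/61) + 1)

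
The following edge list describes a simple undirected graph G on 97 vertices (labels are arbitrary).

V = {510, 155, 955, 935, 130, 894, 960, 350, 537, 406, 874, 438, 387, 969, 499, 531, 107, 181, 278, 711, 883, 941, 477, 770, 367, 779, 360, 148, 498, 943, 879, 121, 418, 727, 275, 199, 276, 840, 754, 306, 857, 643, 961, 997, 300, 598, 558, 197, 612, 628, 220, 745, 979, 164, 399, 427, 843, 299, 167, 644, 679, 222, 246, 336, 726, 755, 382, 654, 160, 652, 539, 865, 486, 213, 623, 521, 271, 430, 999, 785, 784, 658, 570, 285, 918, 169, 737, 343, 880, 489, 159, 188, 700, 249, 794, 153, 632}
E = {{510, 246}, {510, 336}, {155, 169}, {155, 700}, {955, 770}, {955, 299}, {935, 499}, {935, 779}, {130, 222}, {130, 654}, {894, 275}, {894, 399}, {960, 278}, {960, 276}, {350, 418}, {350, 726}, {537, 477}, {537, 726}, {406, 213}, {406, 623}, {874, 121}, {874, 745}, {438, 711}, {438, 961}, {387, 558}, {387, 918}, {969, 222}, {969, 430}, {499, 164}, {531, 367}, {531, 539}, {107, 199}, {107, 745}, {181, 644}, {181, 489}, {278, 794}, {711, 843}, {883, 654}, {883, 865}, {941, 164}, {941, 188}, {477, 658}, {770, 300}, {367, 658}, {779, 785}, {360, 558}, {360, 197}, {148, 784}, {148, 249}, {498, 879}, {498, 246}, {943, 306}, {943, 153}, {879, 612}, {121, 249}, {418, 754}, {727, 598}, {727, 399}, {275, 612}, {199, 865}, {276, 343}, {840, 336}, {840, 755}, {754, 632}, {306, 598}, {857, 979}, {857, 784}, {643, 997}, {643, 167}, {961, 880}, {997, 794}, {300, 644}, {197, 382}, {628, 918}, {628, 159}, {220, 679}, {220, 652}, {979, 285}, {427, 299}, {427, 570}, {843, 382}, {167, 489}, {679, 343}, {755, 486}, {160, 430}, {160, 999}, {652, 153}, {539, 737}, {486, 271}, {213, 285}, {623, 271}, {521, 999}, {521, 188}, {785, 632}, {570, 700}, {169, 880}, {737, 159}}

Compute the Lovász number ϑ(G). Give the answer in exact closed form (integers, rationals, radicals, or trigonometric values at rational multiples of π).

97*cos(pi/97)/(cos(pi/97) + 1)

Vertex 350 has 2 neighbors: 418, 726.
deg(343) = 2; N(343) = {276, 679}.
N(121) = {874, 249}, |N(121)| = 2.
deg(737) = 2; N(737) = {539, 159}.
G on 97 vertices is 2-regular; the odd cycle C_{97}.
A has 49 distinct eigenvalues ≈ [2.0, 1.996, 1.983, 1.962, 1.933, 1.896, 1.851, 1.798, 1.737, 1.67, 1.595, 1.513, 1.426, 1.332, 1.232, 1.128, 1.019, 0.905, 0.788, 0.667, 0.544, 0.418, 0.29, 0.162, 0.032, -0.097, -0.226, -0.354, -0.481, -0.606, -0.728, -0.847, -0.962, -1.074, -1.181, -1.283, -1.379, -1.47, -1.555, -1.633, -1.704, -1.769, -1.825, -1.874, -1.916, -1.949, -1.974, -1.991, -1.999].
Lovász: ϑ = −97(-2*cos(pi/97))/(2+-(-1)*2*cos(pi/97)) = 97*cos(pi/97)/(cos(pi/97) + 1).
ϑ(G) ≈ 48.487279.
Check 48 ≤ 97*cos(pi/97)/(cos(pi/97) + 1) ≤ 49: both strict.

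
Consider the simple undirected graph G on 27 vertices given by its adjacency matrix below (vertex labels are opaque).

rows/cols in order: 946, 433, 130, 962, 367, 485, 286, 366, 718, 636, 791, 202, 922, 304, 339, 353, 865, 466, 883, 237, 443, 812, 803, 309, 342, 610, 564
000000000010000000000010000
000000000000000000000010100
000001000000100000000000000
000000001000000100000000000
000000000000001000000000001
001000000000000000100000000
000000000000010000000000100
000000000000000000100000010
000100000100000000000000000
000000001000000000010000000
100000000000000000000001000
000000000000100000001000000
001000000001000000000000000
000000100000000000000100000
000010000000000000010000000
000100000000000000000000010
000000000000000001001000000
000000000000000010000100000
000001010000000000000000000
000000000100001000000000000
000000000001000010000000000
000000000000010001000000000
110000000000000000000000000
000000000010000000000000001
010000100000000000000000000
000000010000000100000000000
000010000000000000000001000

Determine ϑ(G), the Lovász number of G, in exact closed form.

deg(433) = 2; N(433) = {803, 342}.
deg(309) = 2; N(309) = {791, 564}.
N(812) = {304, 466}, |N(812)| = 2.
N(443) = {202, 865}, |N(443)| = 2.
G on 27 vertices is 2-regular; this is C_{27}, the 27-cycle.
Distinct eigenvalues (to 6 d.p.): [2.0, 1.94609, 1.787265, 1.532089, 1.194317, 0.79216, 0.347296, -0.11629, -0.573606, -1.0, -1.372483, -1.670976, -1.879385, -1.986477].
With N=27: ϑ(G) = 27·(-(-1)*2*cos(pi/27))/(2−(-2*cos(pi/27))) = 27*cos(pi/27)/(cos(pi/27) + 1).
Numerically 13.454204087.
Check 13 ≤ 27*cos(pi/27)/(cos(pi/27) + 1) ≤ 14: both strict.

27*cos(pi/27)/(cos(pi/27) + 1)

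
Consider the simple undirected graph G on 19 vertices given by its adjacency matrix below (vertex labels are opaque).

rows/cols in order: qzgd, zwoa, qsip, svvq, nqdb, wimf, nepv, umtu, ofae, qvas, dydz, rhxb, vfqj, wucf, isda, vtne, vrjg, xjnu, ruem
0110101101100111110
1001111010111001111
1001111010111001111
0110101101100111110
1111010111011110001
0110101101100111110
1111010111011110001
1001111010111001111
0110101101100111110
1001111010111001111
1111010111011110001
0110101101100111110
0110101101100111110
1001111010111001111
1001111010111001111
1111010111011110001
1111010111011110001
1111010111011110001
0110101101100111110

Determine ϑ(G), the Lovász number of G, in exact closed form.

7

Vertex vfqj has 12 neighbors: zwoa, qsip, nqdb, nepv, umtu, qvas, dydz, wucf, isda, vtne, vrjg, xjnu.
N(wimf) = {zwoa, qsip, nqdb, nepv, umtu, qvas, dydz, wucf, isda, vtne, vrjg, xjnu}, |N(wimf)| = 12.
N(vrjg) = {qzgd, zwoa, qsip, svvq, wimf, umtu, ofae, qvas, rhxb, vfqj, wucf, isda, ruem}, |N(vrjg)| = 13.
deg(vtne) = 13; N(vtne) = {qzgd, zwoa, qsip, svvq, wimf, umtu, ofae, qvas, rhxb, vfqj, wucf, isda, ruem}.
G = K_{7,6,6}: α = 7 = χ(Ḡ), so ϑ = 7.
≈ 7.000000000 (to 9 d.p.).
Sandwich: α(G)=7 ≤ ϑ(G)=7 ≤ χ(Ḡ)=7 (collapsed).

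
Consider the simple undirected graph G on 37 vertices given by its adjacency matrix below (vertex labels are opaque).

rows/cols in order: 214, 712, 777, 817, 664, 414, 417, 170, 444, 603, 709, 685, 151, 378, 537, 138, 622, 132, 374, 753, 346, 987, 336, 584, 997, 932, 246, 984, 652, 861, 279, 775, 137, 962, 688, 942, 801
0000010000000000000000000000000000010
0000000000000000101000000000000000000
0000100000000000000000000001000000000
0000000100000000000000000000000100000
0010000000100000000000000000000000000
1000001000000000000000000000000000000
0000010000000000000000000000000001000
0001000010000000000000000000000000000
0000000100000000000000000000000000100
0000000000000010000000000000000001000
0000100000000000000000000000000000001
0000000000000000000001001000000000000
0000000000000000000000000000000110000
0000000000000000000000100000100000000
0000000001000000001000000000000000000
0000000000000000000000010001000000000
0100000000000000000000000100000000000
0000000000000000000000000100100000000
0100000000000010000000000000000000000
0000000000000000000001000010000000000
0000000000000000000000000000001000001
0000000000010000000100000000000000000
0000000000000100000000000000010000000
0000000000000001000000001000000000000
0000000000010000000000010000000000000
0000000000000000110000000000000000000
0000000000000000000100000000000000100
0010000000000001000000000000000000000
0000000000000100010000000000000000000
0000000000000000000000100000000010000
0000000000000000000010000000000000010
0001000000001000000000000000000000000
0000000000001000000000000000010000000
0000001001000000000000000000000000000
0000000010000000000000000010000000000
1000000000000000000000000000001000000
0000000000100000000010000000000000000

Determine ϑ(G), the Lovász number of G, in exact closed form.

37*cos(pi/37)/(cos(pi/37) + 1)

N(214) = {414, 942}, |N(214)| = 2.
Vertex 709 has 2 neighbors: 664, 801.
N(962) = {417, 603}, |N(962)| = 2.
Vertex 132 has 2 neighbors: 932, 652.
2-regular, N=37; this is C_{37}, the 37-cycle.
The 19 distinct eigenvalues: [2.0, 1.971232, 1.885755, 1.746028, 1.556072, 1.321349, 1.048615, 0.745713, 0.421359, 0.084882, -0.254036, -0.585646, -0.900407, -1.189266, -1.443912, -1.657019, -1.822457, -1.935466, -1.992795].
Lovász: ϑ = −37(-2*cos(pi/37))/(2+-(-1)*2*cos(pi/37)) = 37*cos(pi/37)/(cos(pi/37) + 1).
Numerically 18.4666166.
18 ≤ 37*cos(pi/37)/(cos(pi/37) + 1) ≤ 19: both strict.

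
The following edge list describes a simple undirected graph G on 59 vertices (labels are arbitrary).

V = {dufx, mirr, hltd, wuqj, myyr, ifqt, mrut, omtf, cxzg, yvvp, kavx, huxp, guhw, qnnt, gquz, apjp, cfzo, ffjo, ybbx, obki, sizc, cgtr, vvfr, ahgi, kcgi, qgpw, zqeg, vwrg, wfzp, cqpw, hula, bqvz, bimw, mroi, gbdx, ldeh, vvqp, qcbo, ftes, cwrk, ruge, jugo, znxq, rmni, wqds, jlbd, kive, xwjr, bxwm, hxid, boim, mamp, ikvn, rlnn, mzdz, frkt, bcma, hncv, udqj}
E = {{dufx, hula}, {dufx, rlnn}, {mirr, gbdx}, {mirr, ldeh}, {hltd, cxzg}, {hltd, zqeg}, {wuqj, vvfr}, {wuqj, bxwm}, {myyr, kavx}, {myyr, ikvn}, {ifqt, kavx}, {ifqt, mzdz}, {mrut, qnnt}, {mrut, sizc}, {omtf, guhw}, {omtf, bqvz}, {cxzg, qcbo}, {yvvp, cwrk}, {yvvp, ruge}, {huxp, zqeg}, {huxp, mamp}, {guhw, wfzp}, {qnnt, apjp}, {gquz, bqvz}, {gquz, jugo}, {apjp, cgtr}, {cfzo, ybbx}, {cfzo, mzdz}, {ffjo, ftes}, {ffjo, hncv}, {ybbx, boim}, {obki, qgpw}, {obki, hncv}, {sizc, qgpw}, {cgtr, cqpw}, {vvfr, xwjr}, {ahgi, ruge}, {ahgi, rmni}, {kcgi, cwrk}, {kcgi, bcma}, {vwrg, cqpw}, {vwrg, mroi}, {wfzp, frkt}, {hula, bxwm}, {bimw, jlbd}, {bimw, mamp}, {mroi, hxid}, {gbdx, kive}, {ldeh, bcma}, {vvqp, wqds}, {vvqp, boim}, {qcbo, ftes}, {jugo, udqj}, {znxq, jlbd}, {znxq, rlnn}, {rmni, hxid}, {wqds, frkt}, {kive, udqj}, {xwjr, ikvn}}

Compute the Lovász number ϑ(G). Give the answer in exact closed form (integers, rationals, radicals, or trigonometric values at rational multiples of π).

deg(udqj) = 2; N(udqj) = {jugo, kive}.
N(huxp) = {zqeg, mamp}, |N(huxp)| = 2.
Vertex hltd has 2 neighbors: cxzg, zqeg.
Vertex ahgi has 2 neighbors: ruge, rmni.
Regular of degree 2 on 59 vertices: the odd cycle C_{59}.
A has 30 distinct eigenvalues ≈ [2.0, 1.9887, 1.9548, 1.8988, 1.8213, 1.7231, 1.6054, 1.4695, 1.317, 1.1496, 0.9691, 0.7776, 0.5774, 0.3706, 0.1596, -0.0532, -0.2655, -0.4747, -0.6785, -0.8746, -1.0608, -1.235, -1.3953, -1.5397, -1.6666, -1.7747, -1.8627, -1.9295, -1.9745, -1.9972].
λ_max=2, λ_min=-2*cos(pi/59); ϑ = −59·λ_min/(λ_max−λ_min) = 59*cos(pi/59)/(cos(pi/59) + 1).
= 29.4791… (decimal).
29 ≤ 59*cos(pi/59)/(cos(pi/59) + 1) ≤ 30: both strict.

59*cos(pi/59)/(cos(pi/59) + 1)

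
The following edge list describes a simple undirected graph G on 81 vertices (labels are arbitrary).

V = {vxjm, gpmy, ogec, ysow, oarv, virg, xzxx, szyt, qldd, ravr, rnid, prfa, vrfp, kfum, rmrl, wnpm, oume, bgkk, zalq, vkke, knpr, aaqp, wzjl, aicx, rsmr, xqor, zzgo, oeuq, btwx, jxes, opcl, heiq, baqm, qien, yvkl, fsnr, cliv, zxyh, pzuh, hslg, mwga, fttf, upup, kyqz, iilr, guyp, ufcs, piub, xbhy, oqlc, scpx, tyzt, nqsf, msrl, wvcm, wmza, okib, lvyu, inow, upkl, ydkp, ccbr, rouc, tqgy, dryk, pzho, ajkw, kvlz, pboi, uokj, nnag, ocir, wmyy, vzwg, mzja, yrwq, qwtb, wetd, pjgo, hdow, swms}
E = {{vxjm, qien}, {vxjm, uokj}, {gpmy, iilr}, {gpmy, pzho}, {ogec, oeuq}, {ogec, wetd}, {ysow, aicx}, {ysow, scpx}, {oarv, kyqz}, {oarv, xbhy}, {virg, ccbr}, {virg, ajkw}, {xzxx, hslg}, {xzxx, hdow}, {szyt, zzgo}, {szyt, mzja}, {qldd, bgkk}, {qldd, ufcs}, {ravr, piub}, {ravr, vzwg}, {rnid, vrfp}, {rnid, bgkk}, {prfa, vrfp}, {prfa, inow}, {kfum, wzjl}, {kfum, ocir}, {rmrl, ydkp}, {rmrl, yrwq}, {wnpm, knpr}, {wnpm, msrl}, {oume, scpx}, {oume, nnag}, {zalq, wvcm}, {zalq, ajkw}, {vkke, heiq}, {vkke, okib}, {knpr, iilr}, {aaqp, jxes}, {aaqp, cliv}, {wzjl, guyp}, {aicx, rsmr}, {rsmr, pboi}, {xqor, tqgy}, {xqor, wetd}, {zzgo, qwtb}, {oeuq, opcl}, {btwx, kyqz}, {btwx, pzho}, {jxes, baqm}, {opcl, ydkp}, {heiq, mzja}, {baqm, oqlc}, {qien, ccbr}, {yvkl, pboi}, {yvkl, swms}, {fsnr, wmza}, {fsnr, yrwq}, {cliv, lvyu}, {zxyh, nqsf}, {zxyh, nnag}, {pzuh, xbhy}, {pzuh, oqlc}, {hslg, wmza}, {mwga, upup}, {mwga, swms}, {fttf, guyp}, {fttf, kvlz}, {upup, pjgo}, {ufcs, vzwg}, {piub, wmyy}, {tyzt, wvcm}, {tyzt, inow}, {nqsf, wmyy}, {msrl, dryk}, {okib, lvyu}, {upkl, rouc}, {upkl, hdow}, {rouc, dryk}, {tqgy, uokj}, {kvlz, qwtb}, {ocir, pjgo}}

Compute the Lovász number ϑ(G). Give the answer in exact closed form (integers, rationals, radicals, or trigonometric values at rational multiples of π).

81*cos(pi/81)/(cos(pi/81) + 1)

N(opcl) = {oeuq, ydkp}, |N(opcl)| = 2.
deg(yrwq) = 2; N(yrwq) = {rmrl, fsnr}.
N(hdow) = {xzxx, upkl}, |N(hdow)| = 2.
deg(ufcs) = 2; N(ufcs) = {qldd, vzwg}.
G on 81 vertices is 2-regular; the odd cycle C_{81}.
spec(A) ≈ [2.0, 1.994, 1.976, 1.946, 1.904, 1.851, 1.787, 1.712, 1.627, 1.532, 1.428, 1.315, 1.194, 1.066, 0.932, 0.792, 0.647, 0.499, 0.347, 0.194, 0.039, -0.116, -0.271, -0.423, -0.574, -0.72, -0.863, -1.0, -1.131, -1.256, -1.372, -1.481, -1.581, -1.671, -1.751, -1.821, -1.879, -1.927, -1.963, -1.986, -1.998] (distinct, 3 d.p.).
With N=81: ϑ(G) = 81·(-(-1)*2*cos(pi/81))/(2−(-2*cos(pi/81))) = 81*cos(pi/81)/(cos(pi/81) + 1).
= 40.4847653… (decimal).
Check 40 ≤ 81*cos(pi/81)/(cos(pi/81) + 1) ≤ 41: both strict.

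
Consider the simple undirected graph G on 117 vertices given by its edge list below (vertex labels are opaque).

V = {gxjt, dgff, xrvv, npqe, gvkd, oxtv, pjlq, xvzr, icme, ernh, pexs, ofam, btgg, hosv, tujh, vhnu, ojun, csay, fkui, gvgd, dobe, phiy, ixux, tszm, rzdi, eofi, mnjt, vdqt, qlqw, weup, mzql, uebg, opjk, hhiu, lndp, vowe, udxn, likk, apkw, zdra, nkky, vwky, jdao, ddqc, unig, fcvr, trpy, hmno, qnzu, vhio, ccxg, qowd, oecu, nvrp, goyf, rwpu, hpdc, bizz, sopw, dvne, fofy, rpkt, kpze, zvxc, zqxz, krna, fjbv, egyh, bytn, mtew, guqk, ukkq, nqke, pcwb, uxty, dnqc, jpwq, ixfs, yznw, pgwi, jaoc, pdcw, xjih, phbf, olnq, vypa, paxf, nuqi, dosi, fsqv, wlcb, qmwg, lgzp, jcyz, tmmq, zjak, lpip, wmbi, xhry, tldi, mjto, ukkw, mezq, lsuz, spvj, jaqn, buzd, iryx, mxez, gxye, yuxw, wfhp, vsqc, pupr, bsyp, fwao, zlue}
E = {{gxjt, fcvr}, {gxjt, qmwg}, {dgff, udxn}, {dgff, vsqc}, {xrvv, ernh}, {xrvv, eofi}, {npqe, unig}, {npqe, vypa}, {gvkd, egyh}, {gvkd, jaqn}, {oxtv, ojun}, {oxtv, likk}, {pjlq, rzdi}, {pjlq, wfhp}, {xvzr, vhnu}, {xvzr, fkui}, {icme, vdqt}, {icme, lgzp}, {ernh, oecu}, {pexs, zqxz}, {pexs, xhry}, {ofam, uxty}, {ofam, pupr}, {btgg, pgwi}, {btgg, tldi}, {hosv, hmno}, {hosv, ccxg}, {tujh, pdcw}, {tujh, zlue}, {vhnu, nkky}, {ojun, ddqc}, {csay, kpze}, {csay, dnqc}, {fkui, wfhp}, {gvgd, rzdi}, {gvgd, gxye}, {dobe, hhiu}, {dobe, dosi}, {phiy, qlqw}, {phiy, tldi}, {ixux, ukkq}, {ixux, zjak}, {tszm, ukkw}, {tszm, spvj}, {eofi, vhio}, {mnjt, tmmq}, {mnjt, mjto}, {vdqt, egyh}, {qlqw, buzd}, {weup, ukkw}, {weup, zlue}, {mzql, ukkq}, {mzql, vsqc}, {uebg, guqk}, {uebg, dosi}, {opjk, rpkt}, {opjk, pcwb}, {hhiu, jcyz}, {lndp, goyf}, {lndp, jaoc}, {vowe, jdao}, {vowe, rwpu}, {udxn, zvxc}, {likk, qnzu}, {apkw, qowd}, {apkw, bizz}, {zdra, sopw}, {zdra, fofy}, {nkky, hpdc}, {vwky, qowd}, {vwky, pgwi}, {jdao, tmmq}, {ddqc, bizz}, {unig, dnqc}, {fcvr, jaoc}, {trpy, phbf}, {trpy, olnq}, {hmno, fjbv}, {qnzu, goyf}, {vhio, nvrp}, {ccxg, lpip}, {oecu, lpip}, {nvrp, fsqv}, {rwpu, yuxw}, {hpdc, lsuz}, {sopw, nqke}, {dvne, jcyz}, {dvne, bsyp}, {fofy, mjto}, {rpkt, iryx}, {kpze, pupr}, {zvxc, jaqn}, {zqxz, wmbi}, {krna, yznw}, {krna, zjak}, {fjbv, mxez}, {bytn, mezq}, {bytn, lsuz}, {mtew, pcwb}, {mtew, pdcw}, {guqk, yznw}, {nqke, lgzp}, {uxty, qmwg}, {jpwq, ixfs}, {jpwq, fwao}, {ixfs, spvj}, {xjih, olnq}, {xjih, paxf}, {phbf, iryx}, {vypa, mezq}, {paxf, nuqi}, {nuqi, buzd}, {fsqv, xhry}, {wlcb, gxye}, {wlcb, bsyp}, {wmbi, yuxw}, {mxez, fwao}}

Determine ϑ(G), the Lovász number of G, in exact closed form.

117*cos(pi/117)/(cos(pi/117) + 1)

Vertex spvj has 2 neighbors: tszm, ixfs.
N(xjih) = {olnq, paxf}, |N(xjih)| = 2.
Vertex nqke has 2 neighbors: sopw, lgzp.
N(hpdc) = {nkky, lsuz}, |N(hpdc)| = 2.
117-vertex 2-regular graph: the odd cycle C_{117}.
Distinct eigenvalues (to 3 d.p.): [2.0, 1.997, 1.988, 1.974, 1.954, 1.928, 1.897, 1.86, 1.818, 1.771, 1.718, 1.661, 1.599, 1.532, 1.461, 1.385, 1.306, 1.223, 1.136, 1.046, 0.953, 0.857, 0.759, 0.659, 0.556, 0.453, 0.347, 0.241, 0.134, 0.027, -0.081, -0.188, -0.294, -0.4, -0.505, -0.608, -0.709, -0.809, -0.906, -1.0, -1.092, -1.18, -1.265, -1.346, -1.424, -1.497, -1.566, -1.631, -1.69, -1.745, -1.795, -1.84, -1.879, -1.913, -1.942, -1.965, -1.982, -1.994, -1.999].
ϑ = −N·λ_min/(λ_max−λ_min) = −117·(-2*cos(pi/117))/(2−(-2*cos(pi/117))) = 117*cos(pi/117)/(cos(pi/117) + 1).
≈ 58.48945428 (to 8 d.p.).
Lovász sandwich 58 ≤ 117*cos(pi/117)/(cos(pi/117) + 1) ≤ 59: both strict.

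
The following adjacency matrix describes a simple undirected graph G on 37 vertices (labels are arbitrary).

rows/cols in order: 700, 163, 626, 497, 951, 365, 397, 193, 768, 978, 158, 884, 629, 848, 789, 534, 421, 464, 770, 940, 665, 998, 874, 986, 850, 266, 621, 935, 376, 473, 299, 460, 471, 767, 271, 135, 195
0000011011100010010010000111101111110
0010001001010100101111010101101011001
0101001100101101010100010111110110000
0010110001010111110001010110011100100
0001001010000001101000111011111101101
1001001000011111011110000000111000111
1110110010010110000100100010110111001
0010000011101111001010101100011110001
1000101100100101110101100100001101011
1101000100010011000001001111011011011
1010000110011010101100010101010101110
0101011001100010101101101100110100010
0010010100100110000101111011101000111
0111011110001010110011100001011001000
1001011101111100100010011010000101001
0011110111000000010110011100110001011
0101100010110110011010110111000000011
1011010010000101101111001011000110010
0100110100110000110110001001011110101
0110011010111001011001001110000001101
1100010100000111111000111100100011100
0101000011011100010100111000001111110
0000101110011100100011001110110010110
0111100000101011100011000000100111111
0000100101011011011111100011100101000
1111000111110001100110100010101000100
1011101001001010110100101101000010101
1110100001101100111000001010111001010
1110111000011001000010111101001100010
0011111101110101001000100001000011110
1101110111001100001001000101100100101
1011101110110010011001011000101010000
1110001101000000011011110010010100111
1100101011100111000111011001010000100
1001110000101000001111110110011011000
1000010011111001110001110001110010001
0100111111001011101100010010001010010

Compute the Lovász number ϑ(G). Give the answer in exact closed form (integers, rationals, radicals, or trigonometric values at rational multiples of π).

sqrt(37)

Vertex 135 has 18 neighbors: 700, 365, 768, 978, 158, 884, 629, 534, 421, 464, 998, 874, 986, 935, 376, 473, 471, 195.
Vertex 421 has 18 neighbors: 163, 497, 951, 768, 158, 884, 848, 789, 464, 770, 665, 874, 986, 266, 621, 935, 135, 195.
N(460) = {700, 626, 497, 951, 397, 193, 768, 158, 884, 789, 464, 770, 998, 986, 850, 376, 299, 471}, |N(460)| = 18.
Vertex 158 has 18 neighbors: 700, 626, 193, 768, 884, 629, 789, 421, 770, 940, 986, 266, 935, 473, 460, 767, 271, 135.
Regular of degree 18 on 37 vertices: SR(37,18,8,9) — a Paley graph.
The 3 distinct eigenvalues: [18.0, 2.5414, -3.5414].
Lovász: ϑ = −37(-sqrt(37)/2 - 1/2)/(18+-(-sqrt(37)/2 - 1/2)) = sqrt(37).
Numerically 6.08276.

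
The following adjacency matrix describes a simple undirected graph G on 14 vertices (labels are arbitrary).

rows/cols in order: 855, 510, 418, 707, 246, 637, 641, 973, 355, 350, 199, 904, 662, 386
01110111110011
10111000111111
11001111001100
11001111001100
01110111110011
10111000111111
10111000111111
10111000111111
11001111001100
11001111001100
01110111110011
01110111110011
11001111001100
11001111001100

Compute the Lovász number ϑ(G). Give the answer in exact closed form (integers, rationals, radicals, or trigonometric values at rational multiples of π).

6

N(855) = {510, 418, 707, 637, 641, 973, 355, 350, 662, 386}, |N(855)| = 10.
deg(637) = 10; N(637) = {855, 418, 707, 246, 355, 350, 199, 904, 662, 386}.
N(418) = {855, 510, 246, 637, 641, 973, 199, 904}, |N(418)| = 8.
Vertex 386 has 8 neighbors: 855, 510, 246, 637, 641, 973, 199, 904.
K_{6,4,4} (perfect); ϑ(G) = α(G) = max{6,4,4} = 6.
= 6.00000000… (decimal).
Check 6 ≤ 6 ≤ 6: collapsed.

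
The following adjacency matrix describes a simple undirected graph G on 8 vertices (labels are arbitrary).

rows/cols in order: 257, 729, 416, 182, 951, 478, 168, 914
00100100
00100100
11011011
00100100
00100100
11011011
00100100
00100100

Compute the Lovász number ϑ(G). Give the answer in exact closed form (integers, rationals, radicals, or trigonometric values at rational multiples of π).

6

N(729) = {416, 478}, |N(729)| = 2.
Vertex 257 has 2 neighbors: 416, 478.
Vertex 478 has 6 neighbors: 257, 729, 182, 951, 168, 914.
Vertex 951 has 2 neighbors: 416, 478.
Complete multipartite on [6, 2]: sandwich collapses at ϑ=6.
ϑ(G) ≈ 6.000000000.
Check 6 ≤ 6 ≤ 6: collapsed.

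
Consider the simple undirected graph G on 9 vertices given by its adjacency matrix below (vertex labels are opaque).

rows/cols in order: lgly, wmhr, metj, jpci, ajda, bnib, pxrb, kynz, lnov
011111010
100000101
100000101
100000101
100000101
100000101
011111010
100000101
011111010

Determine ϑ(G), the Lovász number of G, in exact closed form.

deg(lgly) = 6; N(lgly) = {wmhr, metj, jpci, ajda, bnib, kynz}.
N(jpci) = {lgly, pxrb, lnov}, |N(jpci)| = 3.
Vertex bnib has 3 neighbors: lgly, pxrb, lnov.
deg(pxrb) = 6; N(pxrb) = {wmhr, metj, jpci, ajda, bnib, kynz}.
Complete multipartite on [6, 3]: sandwich collapses at ϑ=6.
= 6.00000… (decimal).
Check 6 ≤ 6 ≤ 6: collapsed.

6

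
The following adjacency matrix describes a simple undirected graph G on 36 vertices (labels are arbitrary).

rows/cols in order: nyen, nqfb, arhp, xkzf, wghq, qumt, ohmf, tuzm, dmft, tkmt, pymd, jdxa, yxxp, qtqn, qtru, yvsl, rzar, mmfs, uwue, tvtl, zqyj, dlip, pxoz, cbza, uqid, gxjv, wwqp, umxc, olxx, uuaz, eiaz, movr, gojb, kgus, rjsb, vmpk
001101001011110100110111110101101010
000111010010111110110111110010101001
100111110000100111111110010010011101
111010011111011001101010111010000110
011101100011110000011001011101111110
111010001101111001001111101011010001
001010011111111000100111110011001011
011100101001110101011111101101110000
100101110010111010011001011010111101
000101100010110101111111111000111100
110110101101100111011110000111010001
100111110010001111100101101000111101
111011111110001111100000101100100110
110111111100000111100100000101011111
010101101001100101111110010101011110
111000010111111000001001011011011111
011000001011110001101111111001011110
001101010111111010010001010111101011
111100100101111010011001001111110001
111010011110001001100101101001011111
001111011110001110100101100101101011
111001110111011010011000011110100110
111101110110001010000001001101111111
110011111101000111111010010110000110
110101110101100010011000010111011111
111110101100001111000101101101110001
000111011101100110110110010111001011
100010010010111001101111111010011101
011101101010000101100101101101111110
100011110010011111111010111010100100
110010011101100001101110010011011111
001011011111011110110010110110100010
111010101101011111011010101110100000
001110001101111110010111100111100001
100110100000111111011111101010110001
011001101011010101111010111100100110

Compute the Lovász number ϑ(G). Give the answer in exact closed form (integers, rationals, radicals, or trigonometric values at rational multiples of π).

Vertex olxx has 21 neighbors: nqfb, arhp, xkzf, qumt, ohmf, dmft, pymd, yvsl, mmfs, uwue, dlip, cbza, uqid, wwqp, umxc, uuaz, eiaz, movr, gojb, kgus, rjsb.
N(arhp) = {nyen, xkzf, wghq, qumt, ohmf, tuzm, yxxp, yvsl, rzar, mmfs, uwue, tvtl, zqyj, dlip, pxoz, gxjv, olxx, movr, gojb, kgus, vmpk}, |N(arhp)| = 21.
N(gojb) = {nyen, nqfb, arhp, wghq, ohmf, dmft, tkmt, jdxa, qtqn, qtru, yvsl, rzar, mmfs, tvtl, zqyj, pxoz, uqid, wwqp, umxc, olxx, eiaz}, |N(gojb)| = 21.
Vertex tuzm has 21 neighbors: nqfb, arhp, xkzf, ohmf, dmft, jdxa, yxxp, qtqn, yvsl, mmfs, tvtl, zqyj, dlip, pxoz, cbza, uqid, wwqp, umxc, uuaz, eiaz, movr.
36-vertex 21-regular graph: this is K(9,2), the Kneser graph.
Distinct eigenvalues (to 4 d.p.): [21.0, 1.0, -6.0].
λ_max=21, λ_min=-6; ϑ = −36·λ_min/(λ_max−λ_min) = 8.
ϑ(G) ≈ 8.00000000.

8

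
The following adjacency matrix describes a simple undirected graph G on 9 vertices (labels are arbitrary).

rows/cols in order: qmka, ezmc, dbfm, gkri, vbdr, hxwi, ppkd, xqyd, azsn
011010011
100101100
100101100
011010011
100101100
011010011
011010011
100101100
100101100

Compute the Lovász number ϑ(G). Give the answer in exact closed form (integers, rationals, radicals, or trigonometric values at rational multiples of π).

Vertex gkri has 5 neighbors: ezmc, dbfm, vbdr, xqyd, azsn.
N(ppkd) = {ezmc, dbfm, vbdr, xqyd, azsn}, |N(ppkd)| = 5.
deg(dbfm) = 4; N(dbfm) = {qmka, gkri, hxwi, ppkd}.
N(hxwi) = {ezmc, dbfm, vbdr, xqyd, azsn}, |N(hxwi)| = 5.
K_{5,4} (perfect); ϑ(G) = α(G) = max{5,4} = 5.
= 5.0000000… (decimal).
5 ≤ 5 ≤ 5: collapsed.

5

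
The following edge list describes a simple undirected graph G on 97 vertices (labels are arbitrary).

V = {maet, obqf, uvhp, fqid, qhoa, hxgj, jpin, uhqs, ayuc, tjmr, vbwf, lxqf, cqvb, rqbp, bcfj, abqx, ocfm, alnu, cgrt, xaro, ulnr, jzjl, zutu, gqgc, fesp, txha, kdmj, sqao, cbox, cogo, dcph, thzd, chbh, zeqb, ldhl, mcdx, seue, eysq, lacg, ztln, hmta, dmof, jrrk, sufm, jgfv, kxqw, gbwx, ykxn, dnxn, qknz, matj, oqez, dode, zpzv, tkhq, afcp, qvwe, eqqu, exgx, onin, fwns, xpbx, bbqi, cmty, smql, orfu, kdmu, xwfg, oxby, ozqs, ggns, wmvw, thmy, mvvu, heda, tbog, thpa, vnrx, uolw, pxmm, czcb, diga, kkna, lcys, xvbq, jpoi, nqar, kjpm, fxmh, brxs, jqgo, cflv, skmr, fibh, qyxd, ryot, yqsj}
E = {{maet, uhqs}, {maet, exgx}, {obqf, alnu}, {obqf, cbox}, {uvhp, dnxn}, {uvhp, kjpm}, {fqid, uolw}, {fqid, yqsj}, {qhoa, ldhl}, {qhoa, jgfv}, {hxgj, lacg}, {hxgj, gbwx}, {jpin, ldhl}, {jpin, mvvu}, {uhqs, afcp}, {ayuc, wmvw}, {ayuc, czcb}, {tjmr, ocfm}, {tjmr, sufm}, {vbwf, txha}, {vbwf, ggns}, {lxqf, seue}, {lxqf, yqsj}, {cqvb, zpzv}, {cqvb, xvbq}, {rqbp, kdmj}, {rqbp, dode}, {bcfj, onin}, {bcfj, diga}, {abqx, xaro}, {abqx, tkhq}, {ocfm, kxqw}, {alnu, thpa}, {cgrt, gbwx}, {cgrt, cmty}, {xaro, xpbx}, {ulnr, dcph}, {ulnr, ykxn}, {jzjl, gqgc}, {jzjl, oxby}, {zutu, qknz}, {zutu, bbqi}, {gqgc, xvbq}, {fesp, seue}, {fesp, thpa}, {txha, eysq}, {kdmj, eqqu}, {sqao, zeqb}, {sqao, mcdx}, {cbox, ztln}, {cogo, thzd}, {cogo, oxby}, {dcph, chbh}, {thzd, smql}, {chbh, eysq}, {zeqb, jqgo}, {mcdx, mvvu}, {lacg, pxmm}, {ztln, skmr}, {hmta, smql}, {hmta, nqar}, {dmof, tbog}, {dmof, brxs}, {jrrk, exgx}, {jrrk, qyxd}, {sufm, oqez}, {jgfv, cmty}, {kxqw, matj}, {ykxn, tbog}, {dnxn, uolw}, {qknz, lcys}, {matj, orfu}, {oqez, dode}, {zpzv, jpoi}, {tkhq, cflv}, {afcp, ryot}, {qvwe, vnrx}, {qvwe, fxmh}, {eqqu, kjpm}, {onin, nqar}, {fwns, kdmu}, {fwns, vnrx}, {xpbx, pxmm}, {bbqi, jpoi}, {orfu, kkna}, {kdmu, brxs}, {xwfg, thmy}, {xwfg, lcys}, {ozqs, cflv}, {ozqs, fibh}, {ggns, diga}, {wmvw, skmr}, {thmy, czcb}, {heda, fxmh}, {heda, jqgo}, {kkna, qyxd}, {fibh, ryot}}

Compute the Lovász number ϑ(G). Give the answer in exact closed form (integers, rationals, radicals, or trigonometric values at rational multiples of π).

N(lcys) = {qknz, xwfg}, |N(lcys)| = 2.
Vertex rqbp has 2 neighbors: kdmj, dode.
deg(lxqf) = 2; N(lxqf) = {seue, yqsj}.
deg(thpa) = 2; N(thpa) = {alnu, fesp}.
2-regular, N=97; this is C_{97}, the 97-cycle.
Distinct eigenvalues (to 4 d.p.): [2.0, 1.9958, 1.9832, 1.9624, 1.9332, 1.896, 1.8508, 1.7979, 1.7374, 1.6697, 1.5949, 1.5134, 1.4256, 1.3318, 1.2325, 1.1279, 1.0186, 0.9051, 0.7878, 0.6671, 0.5437, 0.4179, 0.2905, 0.1618, 0.0324, -0.0971, -0.2262, -0.3544, -0.481, -0.6057, -0.7278, -0.8469, -0.9624, -1.0738, -1.1808, -1.2828, -1.3794, -1.4703, -1.555, -1.6331, -1.7044, -1.7686, -1.8253, -1.8744, -1.9156, -1.9488, -1.9738, -1.9906, -1.999].
λ_max=2, λ_min=-2*cos(pi/97); ϑ = −97·λ_min/(λ_max−λ_min) = 97*cos(pi/97)/(cos(pi/97) + 1).
= 48.48728… (decimal).
Lovász sandwich 48 ≤ 97*cos(pi/97)/(cos(pi/97) + 1) ≤ 49: both strict.

97*cos(pi/97)/(cos(pi/97) + 1)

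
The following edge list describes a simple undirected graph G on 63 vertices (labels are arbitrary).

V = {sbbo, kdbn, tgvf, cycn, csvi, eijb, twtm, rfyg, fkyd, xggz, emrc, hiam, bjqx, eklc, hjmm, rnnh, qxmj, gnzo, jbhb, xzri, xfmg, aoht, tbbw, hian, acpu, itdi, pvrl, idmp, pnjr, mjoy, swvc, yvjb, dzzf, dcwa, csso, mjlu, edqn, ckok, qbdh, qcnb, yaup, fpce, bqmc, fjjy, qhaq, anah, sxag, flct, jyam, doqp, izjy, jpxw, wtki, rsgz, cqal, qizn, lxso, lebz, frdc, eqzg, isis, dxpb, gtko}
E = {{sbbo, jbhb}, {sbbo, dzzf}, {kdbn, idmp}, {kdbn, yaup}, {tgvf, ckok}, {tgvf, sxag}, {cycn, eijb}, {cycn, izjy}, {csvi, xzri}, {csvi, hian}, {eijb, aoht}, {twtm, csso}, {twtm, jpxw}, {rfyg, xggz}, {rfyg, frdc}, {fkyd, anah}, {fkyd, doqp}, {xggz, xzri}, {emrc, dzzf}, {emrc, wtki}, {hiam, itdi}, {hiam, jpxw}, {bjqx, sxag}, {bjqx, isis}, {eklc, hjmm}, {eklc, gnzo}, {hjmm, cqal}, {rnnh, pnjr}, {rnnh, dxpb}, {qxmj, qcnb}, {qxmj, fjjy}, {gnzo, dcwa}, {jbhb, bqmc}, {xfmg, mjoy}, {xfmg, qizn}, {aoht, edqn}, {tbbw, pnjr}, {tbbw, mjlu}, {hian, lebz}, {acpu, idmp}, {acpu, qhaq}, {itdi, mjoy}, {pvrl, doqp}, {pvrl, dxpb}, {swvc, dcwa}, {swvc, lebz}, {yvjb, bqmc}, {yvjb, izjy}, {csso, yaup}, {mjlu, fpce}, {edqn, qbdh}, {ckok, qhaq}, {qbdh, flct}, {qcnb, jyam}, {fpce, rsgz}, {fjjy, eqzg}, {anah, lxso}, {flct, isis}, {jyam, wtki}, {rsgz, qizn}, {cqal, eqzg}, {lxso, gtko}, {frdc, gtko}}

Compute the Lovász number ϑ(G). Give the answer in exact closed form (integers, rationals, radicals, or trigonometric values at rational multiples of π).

Vertex dcwa has 2 neighbors: gnzo, swvc.
N(wtki) = {emrc, jyam}, |N(wtki)| = 2.
N(qbdh) = {edqn, flct}, |N(qbdh)| = 2.
Vertex idmp has 2 neighbors: kdbn, acpu.
deg(v) = 2 for all v (|V|=63); this is C_{63}, the 63-cycle.
Distinct eigenvalues (to 3 d.p.): [2.0, 1.99, 1.96, 1.911, 1.843, 1.756, 1.652, 1.532, 1.396, 1.247, 1.085, 0.912, 0.731, 0.542, 0.347, 0.149, -0.05, -0.249, -0.445, -0.637, -0.823, -1.0, -1.167, -1.323, -1.466, -1.594, -1.707, -1.802, -1.879, -1.938, -1.978, -1.998].
Lovász: ϑ = −63(-2*cos(pi/63))/(2+-(-1)*2*cos(pi/63)) = 63*cos(pi/63)/(cos(pi/63) + 1).
= 31.4804093… (decimal).
31 ≤ 63*cos(pi/63)/(cos(pi/63) + 1) ≤ 32: both strict.

63*cos(pi/63)/(cos(pi/63) + 1)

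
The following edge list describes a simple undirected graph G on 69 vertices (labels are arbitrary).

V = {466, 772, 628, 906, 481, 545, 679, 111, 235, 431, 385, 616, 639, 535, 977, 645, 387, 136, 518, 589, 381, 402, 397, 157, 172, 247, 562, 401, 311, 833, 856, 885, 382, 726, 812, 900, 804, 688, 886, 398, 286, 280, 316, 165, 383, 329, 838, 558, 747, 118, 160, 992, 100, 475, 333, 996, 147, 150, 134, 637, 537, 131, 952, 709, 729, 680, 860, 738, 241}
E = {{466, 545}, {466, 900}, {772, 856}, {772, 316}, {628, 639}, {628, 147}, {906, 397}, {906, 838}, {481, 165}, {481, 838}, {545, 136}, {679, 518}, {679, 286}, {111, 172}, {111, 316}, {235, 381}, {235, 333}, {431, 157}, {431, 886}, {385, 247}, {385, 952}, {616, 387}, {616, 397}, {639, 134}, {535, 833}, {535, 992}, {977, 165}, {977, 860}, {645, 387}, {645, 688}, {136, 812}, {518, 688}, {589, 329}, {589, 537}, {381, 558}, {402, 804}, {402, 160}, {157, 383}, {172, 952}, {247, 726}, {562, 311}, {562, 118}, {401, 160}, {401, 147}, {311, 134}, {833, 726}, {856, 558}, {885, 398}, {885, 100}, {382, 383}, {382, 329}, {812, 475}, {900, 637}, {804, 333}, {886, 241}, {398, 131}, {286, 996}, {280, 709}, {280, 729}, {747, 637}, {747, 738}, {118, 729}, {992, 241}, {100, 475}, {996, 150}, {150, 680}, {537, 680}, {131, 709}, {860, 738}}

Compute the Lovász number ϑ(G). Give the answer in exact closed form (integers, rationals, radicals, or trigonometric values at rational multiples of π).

69*cos(pi/69)/(cos(pi/69) + 1)

N(545) = {466, 136}, |N(545)| = 2.
deg(111) = 2; N(111) = {172, 316}.
Vertex 833 has 2 neighbors: 535, 726.
deg(679) = 2; N(679) = {518, 286}.
69-vertex 2-regular graph: connected 2-regular on 69 ⇒ C_{69}.
spec(A) ≈ [2.0, 1.99171, 1.96692, 1.92583, 1.86879, 1.79626, 1.70884, 1.60726, 1.49237, 1.36511, 1.22653, 1.0778, 0.92013, 0.75484, 0.58329, 0.40691, 0.22716, 0.04553, -0.13648, -0.31737, -0.49562, -0.66976, -0.83835, -1.0, -1.15336, -1.29716, -1.43022, -1.55142, -1.65977, -1.75437, -1.83442, -1.89928, -1.9484, -1.98137, -1.99793] (distinct, 5 d.p.).
With N=69: ϑ(G) = 69·(-(-1)*2*cos(pi/69))/(2−(-2*cos(pi/69))) = 69*cos(pi/69)/(cos(pi/69) + 1).
Numerically 34.4821.
Lovász sandwich 34 ≤ 69*cos(pi/69)/(cos(pi/69) + 1) ≤ 35: both strict.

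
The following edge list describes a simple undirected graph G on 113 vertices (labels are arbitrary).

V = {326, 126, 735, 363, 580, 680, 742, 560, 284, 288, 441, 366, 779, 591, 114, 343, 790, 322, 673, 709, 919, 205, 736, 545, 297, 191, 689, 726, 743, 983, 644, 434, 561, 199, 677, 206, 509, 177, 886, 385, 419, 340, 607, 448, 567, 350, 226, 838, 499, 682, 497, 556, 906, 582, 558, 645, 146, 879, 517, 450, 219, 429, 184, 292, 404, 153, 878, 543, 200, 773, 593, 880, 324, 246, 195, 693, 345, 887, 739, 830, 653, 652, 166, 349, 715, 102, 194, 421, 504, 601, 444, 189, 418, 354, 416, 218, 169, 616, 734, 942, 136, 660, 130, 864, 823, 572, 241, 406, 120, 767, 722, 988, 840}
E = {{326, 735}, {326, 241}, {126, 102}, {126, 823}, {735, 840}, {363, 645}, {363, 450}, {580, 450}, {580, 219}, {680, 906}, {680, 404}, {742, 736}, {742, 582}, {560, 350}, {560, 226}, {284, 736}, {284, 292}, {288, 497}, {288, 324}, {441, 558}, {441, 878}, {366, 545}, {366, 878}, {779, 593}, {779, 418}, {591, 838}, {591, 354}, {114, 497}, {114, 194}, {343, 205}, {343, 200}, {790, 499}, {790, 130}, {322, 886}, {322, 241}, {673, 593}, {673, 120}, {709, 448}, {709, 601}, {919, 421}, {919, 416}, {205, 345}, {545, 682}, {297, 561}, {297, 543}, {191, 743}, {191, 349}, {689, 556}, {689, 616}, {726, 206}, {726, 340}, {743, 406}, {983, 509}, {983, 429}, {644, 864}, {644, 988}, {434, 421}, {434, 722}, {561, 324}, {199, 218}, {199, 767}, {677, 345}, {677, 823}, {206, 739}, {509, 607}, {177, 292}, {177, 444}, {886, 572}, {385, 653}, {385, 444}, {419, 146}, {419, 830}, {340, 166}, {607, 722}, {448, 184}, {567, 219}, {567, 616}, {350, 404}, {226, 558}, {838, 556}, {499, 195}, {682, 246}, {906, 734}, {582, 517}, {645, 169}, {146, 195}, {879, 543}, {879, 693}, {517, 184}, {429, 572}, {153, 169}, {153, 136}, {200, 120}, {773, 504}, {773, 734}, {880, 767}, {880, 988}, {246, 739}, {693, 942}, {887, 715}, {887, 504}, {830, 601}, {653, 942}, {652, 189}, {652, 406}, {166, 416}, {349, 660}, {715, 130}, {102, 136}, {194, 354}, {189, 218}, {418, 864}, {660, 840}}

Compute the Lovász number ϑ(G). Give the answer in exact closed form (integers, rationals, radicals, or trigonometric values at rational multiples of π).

113*cos(pi/113)/(cos(pi/113) + 1)

Vertex 219 has 2 neighbors: 580, 567.
Vertex 616 has 2 neighbors: 689, 567.
N(350) = {560, 404}, |N(350)| = 2.
deg(887) = 2; N(887) = {715, 504}.
G on 113 vertices is 2-regular; this is C_{113}, the 113-cycle.
spec(A) ≈ [2.0, 1.9969, 1.9876, 1.9722, 1.9507, 1.9232, 1.8897, 1.8504, 1.8054, 1.7548, 1.6987, 1.6374, 1.5711, 1.4999, 1.424, 1.3438, 1.2594, 1.1711, 1.0792, 0.9839, 0.8856, 0.7846, 0.6811, 0.5756, 0.4682, 0.3595, 0.2496, 0.1389, 0.0278, -0.0834, -0.1943, -0.3046, -0.414, -0.5221, -0.6286, -0.7331, -0.8354, -0.9351, -1.0319, -1.1255, -1.2157, -1.3021, -1.3844, -1.4625, -1.5361, -1.6049, -1.6687, -1.7274, -1.7807, -1.8286, -1.8708, -1.9072, -1.9377, -1.9622, -1.9807, -1.993, -1.9992] (distinct, 4 d.p.).
Lovász: ϑ = −113(-2*cos(pi/113))/(2+-(-1)*2*cos(pi/113)) = 113*cos(pi/113)/(cos(pi/113) + 1).
ϑ(G) ≈ 56.4891.
Check 56 ≤ 113*cos(pi/113)/(cos(pi/113) + 1) ≤ 57: both strict.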